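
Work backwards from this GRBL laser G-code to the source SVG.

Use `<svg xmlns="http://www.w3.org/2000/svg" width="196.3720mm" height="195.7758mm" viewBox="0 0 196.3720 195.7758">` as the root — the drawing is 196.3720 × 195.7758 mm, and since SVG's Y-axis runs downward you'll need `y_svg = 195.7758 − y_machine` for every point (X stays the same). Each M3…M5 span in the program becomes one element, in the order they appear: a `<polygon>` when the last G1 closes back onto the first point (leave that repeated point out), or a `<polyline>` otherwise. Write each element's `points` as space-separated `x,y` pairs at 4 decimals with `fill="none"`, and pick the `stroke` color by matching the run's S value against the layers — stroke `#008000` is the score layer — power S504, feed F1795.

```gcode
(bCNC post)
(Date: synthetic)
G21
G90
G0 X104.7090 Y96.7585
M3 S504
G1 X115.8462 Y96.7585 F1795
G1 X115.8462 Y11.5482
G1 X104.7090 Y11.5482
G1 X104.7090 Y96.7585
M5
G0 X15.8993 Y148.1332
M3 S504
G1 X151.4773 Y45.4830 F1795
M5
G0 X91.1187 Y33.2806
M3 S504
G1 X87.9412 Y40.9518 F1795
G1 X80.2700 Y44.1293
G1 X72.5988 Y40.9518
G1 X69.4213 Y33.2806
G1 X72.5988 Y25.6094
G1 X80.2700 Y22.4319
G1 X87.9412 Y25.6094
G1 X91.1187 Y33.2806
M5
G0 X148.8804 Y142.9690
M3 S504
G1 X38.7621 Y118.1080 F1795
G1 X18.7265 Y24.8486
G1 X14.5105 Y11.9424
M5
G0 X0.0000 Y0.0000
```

Each laser-on run becomes one SVG element. Flip Y back into SVG space with y_svg = 195.7758 − y_machine. Every run uses S504, so all elements get stroke `#008000` (score).

Run 1: The run returns to its start, so emit a `<polygon>` with points (Y-flipped): 104.7090,99.0173 115.8462,99.0173 115.8462,184.2276 104.7090,184.2276.

Run 2: The run is open, so emit a `<polyline>` with points (Y-flipped): 15.8993,47.6426 151.4773,150.2928.

Run 3: The run returns to its start, so emit a `<polygon>` with points (Y-flipped): 91.1187,162.4952 87.9412,154.8240 80.2700,151.6465 72.5988,154.8240 69.4213,162.4952 72.5988,170.1664 80.2700,173.3439 87.9412,170.1664.

Run 4: The run is open, so emit a `<polyline>` with points (Y-flipped): 148.8804,52.8068 38.7621,77.6678 18.7265,170.9272 14.5105,183.8334.

<svg xmlns="http://www.w3.org/2000/svg" width="196.3720mm" height="195.7758mm" viewBox="0 0 196.3720 195.7758">
  <polygon points="104.7090,99.0173 115.8462,99.0173 115.8462,184.2276 104.7090,184.2276" fill="none" stroke="#008000"/>
  <polyline points="15.8993,47.6426 151.4773,150.2928" fill="none" stroke="#008000"/>
  <polygon points="91.1187,162.4952 87.9412,154.8240 80.2700,151.6465 72.5988,154.8240 69.4213,162.4952 72.5988,170.1664 80.2700,173.3439 87.9412,170.1664" fill="none" stroke="#008000"/>
  <polyline points="148.8804,52.8068 38.7621,77.6678 18.7265,170.9272 14.5105,183.8334" fill="none" stroke="#008000"/>
</svg>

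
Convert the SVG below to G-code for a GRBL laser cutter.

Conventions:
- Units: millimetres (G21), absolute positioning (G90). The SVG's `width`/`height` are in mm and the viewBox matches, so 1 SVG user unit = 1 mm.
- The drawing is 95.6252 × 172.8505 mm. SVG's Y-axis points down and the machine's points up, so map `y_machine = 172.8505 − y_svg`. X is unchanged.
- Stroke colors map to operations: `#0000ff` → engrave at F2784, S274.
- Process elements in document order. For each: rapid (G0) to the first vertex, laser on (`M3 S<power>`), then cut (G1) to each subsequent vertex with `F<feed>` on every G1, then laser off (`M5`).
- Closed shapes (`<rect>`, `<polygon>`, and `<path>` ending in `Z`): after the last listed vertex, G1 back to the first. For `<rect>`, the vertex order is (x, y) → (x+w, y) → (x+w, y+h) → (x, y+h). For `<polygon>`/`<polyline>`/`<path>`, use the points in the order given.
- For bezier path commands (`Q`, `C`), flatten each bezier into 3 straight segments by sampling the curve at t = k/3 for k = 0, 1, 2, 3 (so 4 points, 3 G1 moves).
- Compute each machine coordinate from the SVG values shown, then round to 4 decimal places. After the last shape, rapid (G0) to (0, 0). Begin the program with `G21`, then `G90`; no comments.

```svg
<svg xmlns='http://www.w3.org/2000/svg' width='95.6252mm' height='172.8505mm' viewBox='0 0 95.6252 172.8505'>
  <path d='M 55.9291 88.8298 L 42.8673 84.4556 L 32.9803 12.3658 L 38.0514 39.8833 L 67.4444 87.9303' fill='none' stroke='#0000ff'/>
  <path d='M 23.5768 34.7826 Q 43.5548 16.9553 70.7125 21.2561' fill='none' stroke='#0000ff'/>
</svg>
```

Since the viewBox matches the mm dimensions, user units are millimetres directly. The only transform is the Y-flip y_m = 172.8505 − y_svg.

Shape 1 is a open polyline drawn with `<path>`. Its stroke #0000ff means engrave at S274, F2784. After flipping Y the toolpath is (55.9291,84.0207) → (42.8673,88.3949) → (32.9803,160.4847) → (38.0514,132.9672) → (67.4444,84.9202).

Shape 2 is a quadratic bezier drawn with `<path>`. Its stroke #0000ff means engrave at S274, F2784. After flipping Y the toolpath is (23.5768,138.0679) → (37.6932,147.4941) → (53.4051,152.0029) → (70.7125,151.5944).

G21
G90
G0 X55.9291 Y84.0207
M3 S274
G1 X42.8673 Y88.3949 F2784
G1 X32.9803 Y160.4847 F2784
G1 X38.0514 Y132.9672 F2784
G1 X67.4444 Y84.9202 F2784
M5
G0 X23.5768 Y138.0679
M3 S274
G1 X37.6932 Y147.4941 F2784
G1 X53.4051 Y152.0029 F2784
G1 X70.7125 Y151.5944 F2784
M5
G0 X0.0000 Y0.0000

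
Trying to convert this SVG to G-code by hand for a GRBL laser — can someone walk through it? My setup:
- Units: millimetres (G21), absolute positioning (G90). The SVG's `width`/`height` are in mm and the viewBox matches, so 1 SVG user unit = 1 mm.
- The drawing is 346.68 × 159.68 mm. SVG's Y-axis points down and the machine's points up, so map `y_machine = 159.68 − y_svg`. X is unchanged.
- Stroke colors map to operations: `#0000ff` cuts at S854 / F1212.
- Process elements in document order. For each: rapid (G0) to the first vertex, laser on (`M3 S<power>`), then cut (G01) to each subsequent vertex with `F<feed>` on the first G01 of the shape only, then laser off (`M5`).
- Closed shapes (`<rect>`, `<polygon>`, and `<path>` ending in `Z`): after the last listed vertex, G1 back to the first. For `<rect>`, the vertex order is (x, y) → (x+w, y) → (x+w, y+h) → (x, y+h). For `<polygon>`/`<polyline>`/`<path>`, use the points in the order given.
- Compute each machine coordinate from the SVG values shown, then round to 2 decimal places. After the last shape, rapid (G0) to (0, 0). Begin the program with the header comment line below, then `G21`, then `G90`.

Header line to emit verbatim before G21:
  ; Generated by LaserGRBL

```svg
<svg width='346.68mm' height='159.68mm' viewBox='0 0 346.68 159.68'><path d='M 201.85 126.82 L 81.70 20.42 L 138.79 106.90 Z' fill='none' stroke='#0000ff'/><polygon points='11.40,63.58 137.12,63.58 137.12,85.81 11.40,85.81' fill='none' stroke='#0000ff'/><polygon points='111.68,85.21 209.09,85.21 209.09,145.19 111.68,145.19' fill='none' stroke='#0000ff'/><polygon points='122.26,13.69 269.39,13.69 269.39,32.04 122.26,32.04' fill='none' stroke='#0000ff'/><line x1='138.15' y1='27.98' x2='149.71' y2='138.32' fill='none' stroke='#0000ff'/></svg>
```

viewBox `0 0 346.68 159.68` with mm width/height → 1 unit = 1 mm. Flip: y_m = 159.68 − y_svg.

**Shape 1** — `<path>` closed polygon, stroke `#0000ff` → cut (S854, F1212). Machine vertices: (201.85,32.86) → (81.70,139.26) → (138.79,52.78) → (201.85,32.86). Closed: final G1 returns to the first vertex.

**Shape 2** — `<polygon>` rectangle, stroke `#0000ff` → cut (S854, F1212). Machine vertices: (11.40,96.10) → (137.12,96.10) → (137.12,73.87) → (11.40,73.87) → (11.40,96.10). Closed: final G1 returns to the first vertex.

**Shape 3** — `<polygon>` rectangle, stroke `#0000ff` → cut (S854, F1212). Machine vertices: (111.68,74.47) → (209.09,74.47) → (209.09,14.49) → (111.68,14.49) → (111.68,74.47). Closed: final G1 returns to the first vertex.

**Shape 4** — `<polygon>` rectangle, stroke `#0000ff` → cut (S854, F1212). Machine vertices: (122.26,145.99) → (269.39,145.99) → (269.39,127.64) → (122.26,127.64) → (122.26,145.99). Closed: final G1 returns to the first vertex.

**Shape 5** — `<line>` line segment, stroke `#0000ff` → cut (S854, F1212). Machine vertices: (138.15,131.70) → (149.71,21.36). Open path.

; Generated by LaserGRBL
G21
G90
G0 X201.85 Y32.86
M3 S854
G01 X81.70 Y139.26 F1212
G01 X138.79 Y52.78
G01 X201.85 Y32.86
M5
G0 X11.40 Y96.10
M3 S854
G01 X137.12 Y96.10 F1212
G01 X137.12 Y73.87
G01 X11.40 Y73.87
G01 X11.40 Y96.10
M5
G0 X111.68 Y74.47
M3 S854
G01 X209.09 Y74.47 F1212
G01 X209.09 Y14.49
G01 X111.68 Y14.49
G01 X111.68 Y74.47
M5
G0 X122.26 Y145.99
M3 S854
G01 X269.39 Y145.99 F1212
G01 X269.39 Y127.64
G01 X122.26 Y127.64
G01 X122.26 Y145.99
M5
G0 X138.15 Y131.70
M3 S854
G01 X149.71 Y21.36 F1212
M5
G0 X0.00 Y0.00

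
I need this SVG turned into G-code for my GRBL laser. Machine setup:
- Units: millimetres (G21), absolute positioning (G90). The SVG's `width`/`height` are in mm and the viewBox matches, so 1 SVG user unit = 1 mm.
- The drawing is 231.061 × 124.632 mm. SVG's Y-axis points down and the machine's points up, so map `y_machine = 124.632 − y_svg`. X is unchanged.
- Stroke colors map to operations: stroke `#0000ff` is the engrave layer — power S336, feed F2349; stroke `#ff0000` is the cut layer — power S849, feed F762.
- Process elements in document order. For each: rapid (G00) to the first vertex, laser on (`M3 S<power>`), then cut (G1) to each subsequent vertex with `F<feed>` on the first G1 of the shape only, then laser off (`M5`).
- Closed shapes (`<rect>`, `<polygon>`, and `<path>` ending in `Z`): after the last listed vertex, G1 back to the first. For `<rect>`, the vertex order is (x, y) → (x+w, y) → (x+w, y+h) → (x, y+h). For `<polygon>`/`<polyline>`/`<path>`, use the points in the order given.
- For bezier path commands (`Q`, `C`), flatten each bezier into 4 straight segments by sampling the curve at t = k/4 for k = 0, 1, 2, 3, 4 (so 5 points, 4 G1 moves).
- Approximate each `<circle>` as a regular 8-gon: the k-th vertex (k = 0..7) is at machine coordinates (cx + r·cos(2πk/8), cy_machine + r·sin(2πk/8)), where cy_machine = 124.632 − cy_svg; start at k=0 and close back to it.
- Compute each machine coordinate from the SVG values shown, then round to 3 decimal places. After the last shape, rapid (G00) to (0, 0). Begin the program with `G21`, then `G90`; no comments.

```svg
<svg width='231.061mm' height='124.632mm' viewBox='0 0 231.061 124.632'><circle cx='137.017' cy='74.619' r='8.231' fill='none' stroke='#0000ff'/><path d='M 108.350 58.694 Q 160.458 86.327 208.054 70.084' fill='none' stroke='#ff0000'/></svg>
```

1 u = 1 mm; y_m = 124.632 − y.

[1] `<circle>` circle, #0000ff→engrave S336 F2349: (145.248,50.013) → (142.837,55.833) → (137.017,58.244) → (131.197,55.833) → (128.786,50.013) → (131.197,44.193) → (137.017,41.782) → (142.837,44.193) → (145.248,50.013) (closed)

[2] `<path>` quadratic bezier, #ff0000→cut S849 F762: (108.350,65.938) → (134.122,54.864) → (159.330,49.274) → (183.974,49.169) → (208.054,54.548)

G21
G90
G00 X145.248 Y50.013
M3 S336
G1 X142.837 Y55.833 F2349
G1 X137.017 Y58.244
G1 X131.197 Y55.833
G1 X128.786 Y50.013
G1 X131.197 Y44.193
G1 X137.017 Y41.782
G1 X142.837 Y44.193
G1 X145.248 Y50.013
M5
G00 X108.350 Y65.938
M3 S849
G1 X134.122 Y54.864 F762
G1 X159.330 Y49.274
G1 X183.974 Y49.169
G1 X208.054 Y54.548
M5
G00 X0.000 Y0.000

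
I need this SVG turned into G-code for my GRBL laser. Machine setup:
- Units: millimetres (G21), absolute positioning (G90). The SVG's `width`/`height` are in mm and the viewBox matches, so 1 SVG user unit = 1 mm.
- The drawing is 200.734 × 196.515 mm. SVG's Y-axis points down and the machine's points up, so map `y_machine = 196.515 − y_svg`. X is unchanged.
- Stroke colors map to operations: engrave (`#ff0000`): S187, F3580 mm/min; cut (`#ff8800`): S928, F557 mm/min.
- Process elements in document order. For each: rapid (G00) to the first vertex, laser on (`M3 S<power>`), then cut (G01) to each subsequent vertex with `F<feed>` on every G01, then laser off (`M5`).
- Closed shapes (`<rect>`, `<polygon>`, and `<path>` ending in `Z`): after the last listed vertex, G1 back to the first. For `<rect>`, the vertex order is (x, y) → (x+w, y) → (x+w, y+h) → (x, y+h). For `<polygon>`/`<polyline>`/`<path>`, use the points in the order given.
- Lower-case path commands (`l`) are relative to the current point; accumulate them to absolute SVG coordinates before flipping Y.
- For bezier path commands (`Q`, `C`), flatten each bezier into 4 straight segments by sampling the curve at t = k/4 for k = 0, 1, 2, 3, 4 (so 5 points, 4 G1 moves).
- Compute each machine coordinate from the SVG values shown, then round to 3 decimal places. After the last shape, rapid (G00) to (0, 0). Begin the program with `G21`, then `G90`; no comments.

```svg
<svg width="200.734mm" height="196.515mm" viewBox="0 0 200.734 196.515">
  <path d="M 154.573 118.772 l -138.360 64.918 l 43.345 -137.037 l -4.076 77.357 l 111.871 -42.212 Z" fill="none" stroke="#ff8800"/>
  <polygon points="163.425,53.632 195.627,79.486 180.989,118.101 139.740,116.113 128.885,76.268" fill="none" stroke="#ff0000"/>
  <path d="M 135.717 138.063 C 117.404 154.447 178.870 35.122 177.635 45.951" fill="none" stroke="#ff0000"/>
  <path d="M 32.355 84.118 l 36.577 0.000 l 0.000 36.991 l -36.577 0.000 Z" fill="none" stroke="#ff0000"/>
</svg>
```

viewBox `0 0 200.734 196.515` with mm width/height → 1 unit = 1 mm. Flip: y_m = 196.515 − y_svg.

**Shape 1** — `<path>` closed polygon, stroke `#ff8800` → cut (S928, F557). Machine vertices: (154.573,77.743) → (16.213,12.825) → (59.558,149.862) → (55.482,72.505) → (167.353,114.717) → (154.573,77.743). Closed: final G1 returns to the first vertex.

**Shape 2** — `<polygon>` regular polygon, stroke `#ff0000` → engrave (S187, F3580). Machine vertices: (163.425,142.883) → (195.627,117.029) → (180.989,78.414) → (139.740,80.402) → (128.885,120.247) → (163.425,142.883). Closed: final G1 returns to the first vertex.

**Shape 3** — `<path>` cubic bezier, stroke `#ff0000` → engrave (S187, F3580). Control points (SVG): P0=(135.717,138.063), P1=(117.404,154.447), P2=(178.870,35.122), P3=(177.635,45.951); sampled at t=k/4. Machine vertices: (135.717,58.452) → (134.715,67.455) → (150.272,102.425) → (169.031,138.436) → (177.635,150.564). Open path.

**Shape 4** — `<path>` rectangle, stroke `#ff0000` → engrave (S187, F3580). Machine vertices: (32.355,112.397) → (68.932,112.397) → (68.932,75.406) → (32.355,75.406) → (32.355,112.397). Closed: final G1 returns to the first vertex.

G21
G90
G00 X154.573 Y77.743
M3 S928
G01 X16.213 Y12.825 F557
G01 X59.558 Y149.862 F557
G01 X55.482 Y72.505 F557
G01 X167.353 Y114.717 F557
G01 X154.573 Y77.743 F557
M5
G00 X163.425 Y142.883
M3 S187
G01 X195.627 Y117.029 F3580
G01 X180.989 Y78.414 F3580
G01 X139.740 Y80.402 F3580
G01 X128.885 Y120.247 F3580
G01 X163.425 Y142.883 F3580
M5
G00 X135.717 Y58.452
M3 S187
G01 X134.715 Y67.455 F3580
G01 X150.272 Y102.425 F3580
G01 X169.031 Y138.436 F3580
G01 X177.635 Y150.564 F3580
M5
G00 X32.355 Y112.397
M3 S187
G01 X68.932 Y112.397 F3580
G01 X68.932 Y75.406 F3580
G01 X32.355 Y75.406 F3580
G01 X32.355 Y112.397 F3580
M5
G00 X0.000 Y0.000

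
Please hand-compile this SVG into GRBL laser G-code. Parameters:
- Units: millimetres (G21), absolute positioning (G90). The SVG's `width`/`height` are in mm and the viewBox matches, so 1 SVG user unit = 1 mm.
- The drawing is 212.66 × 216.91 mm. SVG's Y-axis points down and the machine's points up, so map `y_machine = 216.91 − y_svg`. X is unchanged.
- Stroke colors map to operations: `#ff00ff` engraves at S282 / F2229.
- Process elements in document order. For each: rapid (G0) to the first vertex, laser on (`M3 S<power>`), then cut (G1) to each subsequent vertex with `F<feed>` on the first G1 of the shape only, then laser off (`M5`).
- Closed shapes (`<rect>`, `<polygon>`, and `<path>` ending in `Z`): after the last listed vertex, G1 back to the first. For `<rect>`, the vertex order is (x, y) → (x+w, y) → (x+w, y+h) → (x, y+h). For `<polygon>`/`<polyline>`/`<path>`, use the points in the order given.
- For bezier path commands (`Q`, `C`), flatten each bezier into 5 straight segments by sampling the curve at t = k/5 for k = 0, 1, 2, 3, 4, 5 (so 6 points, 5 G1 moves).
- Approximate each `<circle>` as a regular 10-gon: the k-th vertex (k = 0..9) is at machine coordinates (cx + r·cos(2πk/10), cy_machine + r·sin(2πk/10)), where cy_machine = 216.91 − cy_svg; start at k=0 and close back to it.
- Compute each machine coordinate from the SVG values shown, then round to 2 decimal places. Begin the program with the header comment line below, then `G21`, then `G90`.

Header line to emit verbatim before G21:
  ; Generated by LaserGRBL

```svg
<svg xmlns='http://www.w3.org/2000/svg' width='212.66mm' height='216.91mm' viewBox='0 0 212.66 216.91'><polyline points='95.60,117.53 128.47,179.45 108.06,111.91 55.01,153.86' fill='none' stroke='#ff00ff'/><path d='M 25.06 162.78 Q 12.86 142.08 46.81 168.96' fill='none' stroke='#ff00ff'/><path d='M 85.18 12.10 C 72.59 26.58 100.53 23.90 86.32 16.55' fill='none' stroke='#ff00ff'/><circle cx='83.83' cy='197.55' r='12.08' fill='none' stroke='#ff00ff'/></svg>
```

; Generated by LaserGRBL
G21
G90
G0 X95.60 Y99.38
M3 S282
G1 X128.47 Y37.46 F2229
G1 X108.06 Y105.00
G1 X55.01 Y63.05
M5
G0 X25.06 Y54.13
M3 S282
G1 X22.03 Y60.51 F2229
G1 X22.68 Y63.08
G1 X27.03 Y61.84
G1 X35.08 Y56.80
G1 X46.81 Y47.95
M5
G0 X85.18 Y204.81
M3 S282
G1 X81.83 Y198.08 F2229
G1 X84.23 Y194.87
G1 X88.43 Y194.58
G1 X90.45 Y196.61
G1 X86.32 Y200.36
M5
G0 X95.91 Y19.36
M3 S282
G1 X93.60 Y26.46 F2229
G1 X87.56 Y30.85
G1 X80.10 Y30.85
G1 X74.06 Y26.46
G1 X71.75 Y19.36
G1 X74.06 Y12.26
G1 X80.10 Y7.87
G1 X87.56 Y7.87
G1 X93.60 Y12.26
G1 X95.91 Y19.36
M5

Since the viewBox matches the mm dimensions, user units are millimetres directly. The only transform is the Y-flip y_m = 216.91 − y_svg.

Shape 1 is a open polyline drawn with `<polyline>`. Its stroke #ff00ff means engrave at S282, F2229. After flipping Y the toolpath is (95.60,99.38) → (128.47,37.46) → (108.06,105.00) → (55.01,63.05).

Shape 2 is a quadratic bezier drawn with `<path>`. Its stroke #ff00ff means engrave at S282, F2229. After flipping Y the toolpath is (25.06,54.13) → (22.03,60.51) → (22.68,63.08) → (27.03,61.84) → (35.08,56.80) → (46.81,47.95).

Shape 3 is a cubic bezier drawn with `<path>`. Its stroke #ff00ff means engrave at S282, F2229. After flipping Y the toolpath is (85.18,204.81) → (81.83,198.08) → (84.23,194.87) → (88.43,194.58) → (90.45,196.61) → (86.32,200.36).

Shape 4 is a circle drawn with `<circle>`. Its stroke #ff00ff means engrave at S282, F2229. After flipping Y the toolpath is (95.91,19.36) → (93.60,26.46) → (87.56,30.85) → (80.10,30.85) → (74.06,26.46) → (71.75,19.36) → (74.06,12.26) → (80.10,7.87) → (87.56,7.87) → (93.60,12.26) → (95.91,19.36), returning to the start.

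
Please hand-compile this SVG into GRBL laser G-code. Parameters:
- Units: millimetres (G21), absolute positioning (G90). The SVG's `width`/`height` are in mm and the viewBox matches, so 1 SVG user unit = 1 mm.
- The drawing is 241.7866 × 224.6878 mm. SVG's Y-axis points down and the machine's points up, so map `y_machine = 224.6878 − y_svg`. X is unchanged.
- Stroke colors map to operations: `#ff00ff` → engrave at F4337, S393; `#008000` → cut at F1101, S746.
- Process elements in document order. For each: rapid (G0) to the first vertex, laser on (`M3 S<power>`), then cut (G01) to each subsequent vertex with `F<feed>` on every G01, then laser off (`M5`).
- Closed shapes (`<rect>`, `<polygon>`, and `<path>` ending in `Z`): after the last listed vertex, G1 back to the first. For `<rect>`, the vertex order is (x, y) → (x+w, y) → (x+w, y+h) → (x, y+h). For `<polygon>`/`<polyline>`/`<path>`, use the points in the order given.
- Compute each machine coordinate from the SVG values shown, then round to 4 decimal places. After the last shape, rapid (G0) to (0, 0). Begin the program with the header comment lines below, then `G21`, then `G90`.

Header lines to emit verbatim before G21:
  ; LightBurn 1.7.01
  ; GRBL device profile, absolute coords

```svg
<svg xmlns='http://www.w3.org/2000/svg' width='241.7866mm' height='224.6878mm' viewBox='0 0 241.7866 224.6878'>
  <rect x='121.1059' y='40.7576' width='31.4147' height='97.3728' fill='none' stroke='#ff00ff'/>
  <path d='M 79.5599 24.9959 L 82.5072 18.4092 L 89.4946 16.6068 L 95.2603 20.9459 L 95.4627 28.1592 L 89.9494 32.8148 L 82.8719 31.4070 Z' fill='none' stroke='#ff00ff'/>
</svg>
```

; LightBurn 1.7.01
; GRBL device profile, absolute coords
G21
G90
G0 X121.1059 Y183.9302
M3 S393
G01 X152.5206 Y183.9302 F4337
G01 X152.5206 Y86.5574 F4337
G01 X121.1059 Y86.5574 F4337
G01 X121.1059 Y183.9302 F4337
M5
G0 X79.5599 Y199.6919
M3 S393
G01 X82.5072 Y206.2786 F4337
G01 X89.4946 Y208.0810 F4337
G01 X95.2603 Y203.7419 F4337
G01 X95.4627 Y196.5286 F4337
G01 X89.9494 Y191.8730 F4337
G01 X82.8719 Y193.2808 F4337
G01 X79.5599 Y199.6919 F4337
M5
G0 X0.0000 Y0.0000

Since the viewBox matches the mm dimensions, user units are millimetres directly. The only transform is the Y-flip y_m = 224.6878 − y_svg.

Shape 1 is a rectangle drawn with `<rect>`. Its stroke #ff00ff means engrave at S393, F4337. After flipping Y the toolpath is (121.1059,183.9302) → (152.5206,183.9302) → (152.5206,86.5574) → (121.1059,86.5574) → (121.1059,183.9302), returning to the start.

Shape 2 is a regular polygon drawn with `<path>`. Its stroke #ff00ff means engrave at S393, F4337. After flipping Y the toolpath is (79.5599,199.6919) → (82.5072,206.2786) → (89.4946,208.0810) → (95.2603,203.7419) → (95.4627,196.5286) → (89.9494,191.8730) → (82.8719,193.2808) → (79.5599,199.6919), returning to the start.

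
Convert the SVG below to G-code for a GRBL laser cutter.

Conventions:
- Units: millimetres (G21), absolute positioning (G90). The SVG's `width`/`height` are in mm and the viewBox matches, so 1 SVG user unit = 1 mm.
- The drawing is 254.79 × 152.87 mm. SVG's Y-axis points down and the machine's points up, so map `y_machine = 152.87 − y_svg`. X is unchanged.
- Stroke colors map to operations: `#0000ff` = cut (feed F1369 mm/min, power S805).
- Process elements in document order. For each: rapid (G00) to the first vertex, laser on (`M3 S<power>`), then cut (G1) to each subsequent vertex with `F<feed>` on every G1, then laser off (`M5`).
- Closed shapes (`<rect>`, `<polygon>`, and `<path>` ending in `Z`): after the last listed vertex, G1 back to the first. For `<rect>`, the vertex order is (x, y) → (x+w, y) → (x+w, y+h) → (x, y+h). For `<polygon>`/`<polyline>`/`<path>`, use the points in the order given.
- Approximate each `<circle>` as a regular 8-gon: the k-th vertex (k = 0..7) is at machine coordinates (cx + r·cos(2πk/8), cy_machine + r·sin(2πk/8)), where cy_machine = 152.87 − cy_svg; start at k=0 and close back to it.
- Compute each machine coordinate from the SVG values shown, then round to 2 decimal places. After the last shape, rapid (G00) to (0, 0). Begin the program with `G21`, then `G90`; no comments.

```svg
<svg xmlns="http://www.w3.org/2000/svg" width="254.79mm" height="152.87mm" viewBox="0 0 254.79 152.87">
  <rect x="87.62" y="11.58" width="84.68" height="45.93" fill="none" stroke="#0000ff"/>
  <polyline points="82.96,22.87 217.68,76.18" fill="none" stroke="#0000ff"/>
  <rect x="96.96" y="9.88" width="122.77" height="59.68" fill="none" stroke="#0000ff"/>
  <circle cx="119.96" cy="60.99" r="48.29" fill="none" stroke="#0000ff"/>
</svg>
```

Since the viewBox matches the mm dimensions, user units are millimetres directly. The only transform is the Y-flip y_m = 152.87 − y_svg.

Shape 1 is a rectangle drawn with `<rect>`. Its stroke #0000ff means cut at S805, F1369. After flipping Y the toolpath is (87.62,141.29) → (172.30,141.29) → (172.30,95.36) → (87.62,95.36) → (87.62,141.29), returning to the start.

Shape 2 is a line segment drawn with `<polyline>`. Its stroke #0000ff means cut at S805, F1369. After flipping Y the toolpath is (82.96,130.00) → (217.68,76.69).

Shape 3 is a rectangle drawn with `<rect>`. Its stroke #0000ff means cut at S805, F1369. After flipping Y the toolpath is (96.96,142.99) → (219.73,142.99) → (219.73,83.31) → (96.96,83.31) → (96.96,142.99), returning to the start.

Shape 4 is a circle drawn with `<circle>`. Its stroke #0000ff means cut at S805, F1369. After flipping Y the toolpath is (168.25,91.88) → (154.11,126.03) → (119.96,140.17) → (85.81,126.03) → (71.67,91.88) → (85.81,57.73) → (119.96,43.59) → (154.11,57.73) → (168.25,91.88), returning to the start.

G21
G90
G00 X87.62 Y141.29
M3 S805
G1 X172.30 Y141.29 F1369
G1 X172.30 Y95.36 F1369
G1 X87.62 Y95.36 F1369
G1 X87.62 Y141.29 F1369
M5
G00 X82.96 Y130.00
M3 S805
G1 X217.68 Y76.69 F1369
M5
G00 X96.96 Y142.99
M3 S805
G1 X219.73 Y142.99 F1369
G1 X219.73 Y83.31 F1369
G1 X96.96 Y83.31 F1369
G1 X96.96 Y142.99 F1369
M5
G00 X168.25 Y91.88
M3 S805
G1 X154.11 Y126.03 F1369
G1 X119.96 Y140.17 F1369
G1 X85.81 Y126.03 F1369
G1 X71.67 Y91.88 F1369
G1 X85.81 Y57.73 F1369
G1 X119.96 Y43.59 F1369
G1 X154.11 Y57.73 F1369
G1 X168.25 Y91.88 F1369
M5
G00 X0.00 Y0.00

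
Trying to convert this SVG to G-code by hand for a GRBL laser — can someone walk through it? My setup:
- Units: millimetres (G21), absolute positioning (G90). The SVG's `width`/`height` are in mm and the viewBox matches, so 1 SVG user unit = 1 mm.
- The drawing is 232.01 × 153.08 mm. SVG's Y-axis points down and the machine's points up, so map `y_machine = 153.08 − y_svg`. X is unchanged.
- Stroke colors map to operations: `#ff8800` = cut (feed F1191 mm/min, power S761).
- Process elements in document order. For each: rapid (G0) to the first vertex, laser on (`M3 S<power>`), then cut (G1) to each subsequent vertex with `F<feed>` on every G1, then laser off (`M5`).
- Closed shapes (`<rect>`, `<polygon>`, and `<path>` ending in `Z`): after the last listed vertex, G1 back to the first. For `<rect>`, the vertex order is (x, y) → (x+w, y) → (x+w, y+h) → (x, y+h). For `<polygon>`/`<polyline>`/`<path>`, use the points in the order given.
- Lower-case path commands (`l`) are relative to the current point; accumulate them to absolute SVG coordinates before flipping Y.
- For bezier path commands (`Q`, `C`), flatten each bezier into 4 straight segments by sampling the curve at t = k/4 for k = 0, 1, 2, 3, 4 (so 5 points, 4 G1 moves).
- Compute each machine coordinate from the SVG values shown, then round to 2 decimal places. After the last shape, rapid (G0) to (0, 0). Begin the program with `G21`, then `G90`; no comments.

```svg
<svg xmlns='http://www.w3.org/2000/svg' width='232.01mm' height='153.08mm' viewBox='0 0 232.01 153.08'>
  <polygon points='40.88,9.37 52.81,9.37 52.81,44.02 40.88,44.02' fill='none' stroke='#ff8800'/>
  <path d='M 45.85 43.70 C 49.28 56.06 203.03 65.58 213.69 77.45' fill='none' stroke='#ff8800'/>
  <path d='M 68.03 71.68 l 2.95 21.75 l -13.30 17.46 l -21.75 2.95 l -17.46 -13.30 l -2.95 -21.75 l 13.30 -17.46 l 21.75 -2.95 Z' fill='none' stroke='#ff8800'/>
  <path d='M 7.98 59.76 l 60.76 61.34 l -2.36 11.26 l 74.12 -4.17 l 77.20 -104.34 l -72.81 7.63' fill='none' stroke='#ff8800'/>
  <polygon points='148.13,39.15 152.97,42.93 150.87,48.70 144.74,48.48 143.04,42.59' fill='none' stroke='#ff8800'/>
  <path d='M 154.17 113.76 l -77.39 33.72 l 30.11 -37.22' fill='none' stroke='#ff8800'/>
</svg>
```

G21
G90
G0 X40.88 Y143.71
M3 S761
G1 X52.81 Y143.71 F1191
G1 X52.81 Y109.06 F1191
G1 X40.88 Y109.06 F1191
G1 X40.88 Y143.71 F1191
M5
G0 X45.85 Y109.38
M3 S761
G1 X72.02 Y100.56 F1191
G1 X127.06 Y92.32 F1191
G1 X183.45 Y84.17 F1191
G1 X213.69 Y75.63 F1191
M5
G0 X68.03 Y81.40
M3 S761
G1 X70.98 Y59.65 F1191
G1 X57.68 Y42.19 F1191
G1 X35.93 Y39.24 F1191
G1 X18.47 Y52.54 F1191
G1 X15.52 Y74.29 F1191
G1 X28.82 Y91.75 F1191
G1 X50.57 Y94.70 F1191
G1 X68.03 Y81.40 F1191
M5
G0 X7.98 Y93.32
M3 S761
G1 X68.74 Y31.98 F1191
G1 X66.38 Y20.72 F1191
G1 X140.50 Y24.89 F1191
G1 X217.70 Y129.23 F1191
G1 X144.89 Y121.60 F1191
M5
G0 X148.13 Y113.93
M3 S761
G1 X152.97 Y110.15 F1191
G1 X150.87 Y104.38 F1191
G1 X144.74 Y104.60 F1191
G1 X143.04 Y110.49 F1191
G1 X148.13 Y113.93 F1191
M5
G0 X154.17 Y39.32
M3 S761
G1 X76.78 Y5.60 F1191
G1 X106.89 Y42.82 F1191
M5
G0 X0.00 Y0.00

viewBox `0 0 232.01 153.08` with mm width/height → 1 unit = 1 mm. Flip: y_m = 153.08 − y_svg.

**Shape 1** — `<polygon>` rectangle, stroke `#ff8800` → cut (S761, F1191). Machine vertices: (40.88,143.71) → (52.81,143.71) → (52.81,109.06) → (40.88,109.06) → (40.88,143.71). Closed: final G1 returns to the first vertex.

**Shape 2** — `<path>` cubic bezier, stroke `#ff8800` → cut (S761, F1191). Control points (SVG): P0=(45.85,43.70), P1=(49.28,56.06), P2=(203.03,65.58), P3=(213.69,77.45); sampled at t=k/4. Machine vertices: (45.85,109.38) → (72.02,100.56) → (127.06,92.32) → (183.45,84.17) → (213.69,75.63). Open path.

**Shape 3** — `<path>` regular polygon, stroke `#ff8800` → cut (S761, F1191). Machine vertices: (68.03,81.40) → (70.98,59.65) → (57.68,42.19) → (35.93,39.24) → (18.47,52.54) → (15.52,74.29) → (28.82,91.75) → (50.57,94.70) → (68.03,81.40). Closed: final G1 returns to the first vertex.

**Shape 4** — `<path>` open polyline, stroke `#ff8800` → cut (S761, F1191). Machine vertices: (7.98,93.32) → (68.74,31.98) → (66.38,20.72) → (140.50,24.89) → (217.70,129.23) → (144.89,121.60). Open path.

**Shape 5** — `<polygon>` regular polygon, stroke `#ff8800` → cut (S761, F1191). Machine vertices: (148.13,113.93) → (152.97,110.15) → (150.87,104.38) → (144.74,104.60) → (143.04,110.49) → (148.13,113.93). Closed: final G1 returns to the first vertex.

**Shape 6** — `<path>` open polyline, stroke `#ff8800` → cut (S761, F1191). Machine vertices: (154.17,39.32) → (76.78,5.60) → (106.89,42.82). Open path.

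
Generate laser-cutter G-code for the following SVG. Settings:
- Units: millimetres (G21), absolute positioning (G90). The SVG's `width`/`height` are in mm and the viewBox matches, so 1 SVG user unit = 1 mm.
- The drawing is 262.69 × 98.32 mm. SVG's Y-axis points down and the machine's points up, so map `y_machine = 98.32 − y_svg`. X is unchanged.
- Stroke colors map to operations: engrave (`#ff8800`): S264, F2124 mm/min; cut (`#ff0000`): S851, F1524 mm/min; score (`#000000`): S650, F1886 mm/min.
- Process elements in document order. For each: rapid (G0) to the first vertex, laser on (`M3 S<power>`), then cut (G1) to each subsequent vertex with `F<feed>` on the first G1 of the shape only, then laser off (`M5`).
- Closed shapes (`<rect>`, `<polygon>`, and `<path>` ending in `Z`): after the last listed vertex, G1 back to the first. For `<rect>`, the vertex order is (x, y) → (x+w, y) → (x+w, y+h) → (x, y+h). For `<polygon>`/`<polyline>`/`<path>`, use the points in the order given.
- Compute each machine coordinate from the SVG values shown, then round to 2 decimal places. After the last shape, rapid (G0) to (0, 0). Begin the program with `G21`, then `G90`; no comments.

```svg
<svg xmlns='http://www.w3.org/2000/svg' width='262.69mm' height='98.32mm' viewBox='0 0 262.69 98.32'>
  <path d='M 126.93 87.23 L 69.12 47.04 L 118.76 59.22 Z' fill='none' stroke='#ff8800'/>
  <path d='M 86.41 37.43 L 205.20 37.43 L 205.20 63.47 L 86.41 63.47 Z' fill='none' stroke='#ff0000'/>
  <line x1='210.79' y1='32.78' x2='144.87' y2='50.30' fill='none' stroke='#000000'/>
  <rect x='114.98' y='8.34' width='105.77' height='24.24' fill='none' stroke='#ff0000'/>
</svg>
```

G21
G90
G0 X126.93 Y11.09
M3 S264
G1 X69.12 Y51.28 F2124
G1 X118.76 Y39.10
G1 X126.93 Y11.09
M5
G0 X86.41 Y60.89
M3 S851
G1 X205.20 Y60.89 F1524
G1 X205.20 Y34.85
G1 X86.41 Y34.85
G1 X86.41 Y60.89
M5
G0 X210.79 Y65.54
M3 S650
G1 X144.87 Y48.02 F1886
M5
G0 X114.98 Y89.98
M3 S851
G1 X220.75 Y89.98 F1524
G1 X220.75 Y65.74
G1 X114.98 Y65.74
G1 X114.98 Y89.98
M5
G0 X0.00 Y0.00

1 u = 1 mm; y_m = 98.32 − y.

[1] `<path>` closed polygon, #ff8800→engrave S264 F2124: (126.93,11.09) → (69.12,51.28) → (118.76,39.10) → (126.93,11.09) (closed)

[2] `<path>` rectangle, #ff0000→cut S851 F1524: (86.41,60.89) → (205.20,60.89) → (205.20,34.85) → (86.41,34.85) → (86.41,60.89) (closed)

[3] `<line>` line segment, #000000→score S650 F1886: (210.79,65.54) → (144.87,48.02)

[4] `<rect>` rectangle, #ff0000→cut S851 F1524: (114.98,89.98) → (220.75,89.98) → (220.75,65.74) → (114.98,65.74) → (114.98,89.98) (closed)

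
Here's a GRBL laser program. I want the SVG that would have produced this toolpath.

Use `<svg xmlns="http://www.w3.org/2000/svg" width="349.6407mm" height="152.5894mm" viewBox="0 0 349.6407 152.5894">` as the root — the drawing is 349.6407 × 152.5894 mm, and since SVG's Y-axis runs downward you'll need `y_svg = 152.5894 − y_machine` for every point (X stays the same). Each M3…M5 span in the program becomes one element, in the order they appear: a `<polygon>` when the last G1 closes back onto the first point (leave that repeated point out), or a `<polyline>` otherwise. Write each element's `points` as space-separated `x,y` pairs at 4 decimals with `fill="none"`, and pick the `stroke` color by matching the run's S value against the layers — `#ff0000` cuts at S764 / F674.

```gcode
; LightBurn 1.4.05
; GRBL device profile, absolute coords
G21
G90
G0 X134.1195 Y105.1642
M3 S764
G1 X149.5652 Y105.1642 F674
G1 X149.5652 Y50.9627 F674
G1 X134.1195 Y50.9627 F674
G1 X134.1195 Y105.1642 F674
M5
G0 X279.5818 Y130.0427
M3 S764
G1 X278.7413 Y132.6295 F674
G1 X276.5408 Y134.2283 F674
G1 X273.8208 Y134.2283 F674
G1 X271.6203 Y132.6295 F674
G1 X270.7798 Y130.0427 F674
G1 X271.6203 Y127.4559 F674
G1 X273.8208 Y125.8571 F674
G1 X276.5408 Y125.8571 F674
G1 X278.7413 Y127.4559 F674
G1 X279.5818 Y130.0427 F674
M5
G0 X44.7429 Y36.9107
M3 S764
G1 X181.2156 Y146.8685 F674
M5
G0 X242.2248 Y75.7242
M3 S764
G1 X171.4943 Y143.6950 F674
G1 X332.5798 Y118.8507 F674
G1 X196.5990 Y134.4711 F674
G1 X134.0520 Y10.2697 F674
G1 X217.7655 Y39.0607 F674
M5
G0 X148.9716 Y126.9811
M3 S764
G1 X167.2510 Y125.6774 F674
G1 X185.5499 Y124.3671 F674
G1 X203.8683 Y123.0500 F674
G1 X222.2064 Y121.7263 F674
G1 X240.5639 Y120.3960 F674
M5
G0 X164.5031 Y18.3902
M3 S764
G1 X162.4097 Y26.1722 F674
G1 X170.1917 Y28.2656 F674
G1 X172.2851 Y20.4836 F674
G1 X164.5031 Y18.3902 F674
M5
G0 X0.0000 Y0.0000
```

<svg xmlns="http://www.w3.org/2000/svg" width="349.6407mm" height="152.5894mm" viewBox="0 0 349.6407 152.5894">
  <polygon points="134.1195,47.4252 149.5652,47.4252 149.5652,101.6267 134.1195,101.6267" fill="none" stroke="#ff0000"/>
  <polygon points="279.5818,22.5467 278.7413,19.9599 276.5408,18.3611 273.8208,18.3611 271.6203,19.9599 270.7798,22.5467 271.6203,25.1335 273.8208,26.7323 276.5408,26.7323 278.7413,25.1335" fill="none" stroke="#ff0000"/>
  <polyline points="44.7429,115.6787 181.2156,5.7209" fill="none" stroke="#ff0000"/>
  <polyline points="242.2248,76.8652 171.4943,8.8944 332.5798,33.7387 196.5990,18.1183 134.0520,142.3197 217.7655,113.5287" fill="none" stroke="#ff0000"/>
  <polyline points="148.9716,25.6083 167.2510,26.9120 185.5499,28.2223 203.8683,29.5394 222.2064,30.8631 240.5639,32.1934" fill="none" stroke="#ff0000"/>
  <polygon points="164.5031,134.1992 162.4097,126.4172 170.1917,124.3238 172.2851,132.1058" fill="none" stroke="#ff0000"/>
</svg>

Machine Y-up, SVG Y-down with viewBox height 152.5894, so y_svg = 152.5894 − y_machine; X carries over. Every run uses S764, so all elements get stroke `#ff0000` (cut).

Run 1: The run returns to its start, so emit a `<polygon>` with points (Y-flipped): 134.1195,47.4252 149.5652,47.4252 149.5652,101.6267 134.1195,101.6267.

Run 2: The run returns to its start, so emit a `<polygon>` with points (Y-flipped): 279.5818,22.5467 278.7413,19.9599 276.5408,18.3611 273.8208,18.3611 271.6203,19.9599 270.7798,22.5467 271.6203,25.1335 273.8208,26.7323 276.5408,26.7323 278.7413,25.1335.

Run 3: The run is open, so emit a `<polyline>` with points (Y-flipped): 44.7429,115.6787 181.2156,5.7209.

Run 4: The run is open, so emit a `<polyline>` with points (Y-flipped): 242.2248,76.8652 171.4943,8.8944 332.5798,33.7387 196.5990,18.1183 134.0520,142.3197 217.7655,113.5287.

Run 5: The run is open, so emit a `<polyline>` with points (Y-flipped): 148.9716,25.6083 167.2510,26.9120 185.5499,28.2223 203.8683,29.5394 222.2064,30.8631 240.5639,32.1934.

Run 6: The run returns to its start, so emit a `<polygon>` with points (Y-flipped): 164.5031,134.1992 162.4097,126.4172 170.1917,124.3238 172.2851,132.1058.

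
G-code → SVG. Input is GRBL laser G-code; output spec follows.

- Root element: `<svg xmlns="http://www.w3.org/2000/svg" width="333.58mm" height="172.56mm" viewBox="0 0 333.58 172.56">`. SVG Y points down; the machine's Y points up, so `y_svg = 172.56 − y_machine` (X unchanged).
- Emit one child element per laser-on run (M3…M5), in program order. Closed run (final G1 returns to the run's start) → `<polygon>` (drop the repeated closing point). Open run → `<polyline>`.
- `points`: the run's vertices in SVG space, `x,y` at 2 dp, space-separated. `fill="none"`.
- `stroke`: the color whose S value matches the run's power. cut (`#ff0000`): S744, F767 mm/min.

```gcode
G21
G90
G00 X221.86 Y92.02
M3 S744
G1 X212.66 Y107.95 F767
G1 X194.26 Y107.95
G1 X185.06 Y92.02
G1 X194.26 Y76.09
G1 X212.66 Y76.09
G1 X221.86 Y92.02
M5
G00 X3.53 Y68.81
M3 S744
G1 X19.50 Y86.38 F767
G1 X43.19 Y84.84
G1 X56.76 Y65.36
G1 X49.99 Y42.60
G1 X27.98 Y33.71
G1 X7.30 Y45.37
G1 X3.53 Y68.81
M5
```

Machine Y-up, SVG Y-down with viewBox height 172.56, so y_svg = 172.56 − y_machine; X carries over. Every run uses S744, so all elements get stroke `#ff0000` (cut).

Run 1: The run returns to its start, so emit a `<polygon>` with points (Y-flipped): 221.86,80.54 212.66,64.61 194.26,64.61 185.06,80.54 194.26,96.47 212.66,96.47.

Run 2: The run returns to its start, so emit a `<polygon>` with points (Y-flipped): 3.53,103.75 19.50,86.18 43.19,87.72 56.76,107.20 49.99,129.96 27.98,138.85 7.30,127.19.

<svg xmlns="http://www.w3.org/2000/svg" width="333.58mm" height="172.56mm" viewBox="0 0 333.58 172.56">
  <polygon points="221.86,80.54 212.66,64.61 194.26,64.61 185.06,80.54 194.26,96.47 212.66,96.47" fill="none" stroke="#ff0000"/>
  <polygon points="3.53,103.75 19.50,86.18 43.19,87.72 56.76,107.20 49.99,129.96 27.98,138.85 7.30,127.19" fill="none" stroke="#ff0000"/>
</svg>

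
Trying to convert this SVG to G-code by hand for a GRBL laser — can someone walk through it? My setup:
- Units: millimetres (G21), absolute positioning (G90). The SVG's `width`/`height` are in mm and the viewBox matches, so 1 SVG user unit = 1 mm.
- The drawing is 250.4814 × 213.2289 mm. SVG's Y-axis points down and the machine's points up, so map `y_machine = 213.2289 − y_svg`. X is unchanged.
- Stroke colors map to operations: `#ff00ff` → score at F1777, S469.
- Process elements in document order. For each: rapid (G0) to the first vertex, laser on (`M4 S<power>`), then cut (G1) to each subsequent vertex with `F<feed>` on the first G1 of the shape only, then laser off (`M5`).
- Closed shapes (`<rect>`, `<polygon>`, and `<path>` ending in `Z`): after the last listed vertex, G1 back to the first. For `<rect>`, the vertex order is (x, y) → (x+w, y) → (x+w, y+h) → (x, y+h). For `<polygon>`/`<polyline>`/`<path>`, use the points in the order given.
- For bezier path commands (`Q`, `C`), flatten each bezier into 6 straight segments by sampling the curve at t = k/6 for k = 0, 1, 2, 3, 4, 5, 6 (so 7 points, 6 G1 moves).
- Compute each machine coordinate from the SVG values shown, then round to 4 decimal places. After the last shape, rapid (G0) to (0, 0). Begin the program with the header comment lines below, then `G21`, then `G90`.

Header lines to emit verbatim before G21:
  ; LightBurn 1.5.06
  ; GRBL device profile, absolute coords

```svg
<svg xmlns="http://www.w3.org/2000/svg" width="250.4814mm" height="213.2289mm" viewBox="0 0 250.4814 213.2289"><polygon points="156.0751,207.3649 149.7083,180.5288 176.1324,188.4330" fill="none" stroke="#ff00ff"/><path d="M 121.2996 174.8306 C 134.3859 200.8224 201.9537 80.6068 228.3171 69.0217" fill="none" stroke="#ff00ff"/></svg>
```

viewBox `0 0 250.4814 213.2289` with mm width/height → 1 unit = 1 mm. Flip: y_m = 213.2289 − y_svg.

**Shape 1** — `<polygon>` regular polygon, stroke `#ff00ff` → score (S469, F1777). Machine vertices: (156.0751,5.8640) → (149.7083,32.7001) → (176.1324,24.7959) → (156.0751,5.8640). Closed: final G1 returns to the first vertex.

**Shape 2** — `<path>` cubic bezier, stroke `#ff00ff` → score (S469, F1777). Control points (SVG): P0=(121.2996,174.8306), P1=(134.3859,200.8224), P2=(201.9537,80.6068), P3=(228.3171,69.0217); sampled at t=k/6. Machine vertices: (121.2996,38.3983) → (131.9399,36.4065) → (149.0025,51.7039) → (169.8294,77.2114) → (191.7628,105.8504) → (212.1447,130.5419) → (228.3171,144.2072). Open path.

; LightBurn 1.5.06
; GRBL device profile, absolute coords
G21
G90
G0 X156.0751 Y5.8640
M4 S469
G1 X149.7083 Y32.7001 F1777
G1 X176.1324 Y24.7959
G1 X156.0751 Y5.8640
M5
G0 X121.2996 Y38.3983
M4 S469
G1 X131.9399 Y36.4065 F1777
G1 X149.0025 Y51.7039
G1 X169.8294 Y77.2114
G1 X191.7628 Y105.8504
G1 X212.1447 Y130.5419
G1 X228.3171 Y144.2072
M5
G0 X0.0000 Y0.0000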